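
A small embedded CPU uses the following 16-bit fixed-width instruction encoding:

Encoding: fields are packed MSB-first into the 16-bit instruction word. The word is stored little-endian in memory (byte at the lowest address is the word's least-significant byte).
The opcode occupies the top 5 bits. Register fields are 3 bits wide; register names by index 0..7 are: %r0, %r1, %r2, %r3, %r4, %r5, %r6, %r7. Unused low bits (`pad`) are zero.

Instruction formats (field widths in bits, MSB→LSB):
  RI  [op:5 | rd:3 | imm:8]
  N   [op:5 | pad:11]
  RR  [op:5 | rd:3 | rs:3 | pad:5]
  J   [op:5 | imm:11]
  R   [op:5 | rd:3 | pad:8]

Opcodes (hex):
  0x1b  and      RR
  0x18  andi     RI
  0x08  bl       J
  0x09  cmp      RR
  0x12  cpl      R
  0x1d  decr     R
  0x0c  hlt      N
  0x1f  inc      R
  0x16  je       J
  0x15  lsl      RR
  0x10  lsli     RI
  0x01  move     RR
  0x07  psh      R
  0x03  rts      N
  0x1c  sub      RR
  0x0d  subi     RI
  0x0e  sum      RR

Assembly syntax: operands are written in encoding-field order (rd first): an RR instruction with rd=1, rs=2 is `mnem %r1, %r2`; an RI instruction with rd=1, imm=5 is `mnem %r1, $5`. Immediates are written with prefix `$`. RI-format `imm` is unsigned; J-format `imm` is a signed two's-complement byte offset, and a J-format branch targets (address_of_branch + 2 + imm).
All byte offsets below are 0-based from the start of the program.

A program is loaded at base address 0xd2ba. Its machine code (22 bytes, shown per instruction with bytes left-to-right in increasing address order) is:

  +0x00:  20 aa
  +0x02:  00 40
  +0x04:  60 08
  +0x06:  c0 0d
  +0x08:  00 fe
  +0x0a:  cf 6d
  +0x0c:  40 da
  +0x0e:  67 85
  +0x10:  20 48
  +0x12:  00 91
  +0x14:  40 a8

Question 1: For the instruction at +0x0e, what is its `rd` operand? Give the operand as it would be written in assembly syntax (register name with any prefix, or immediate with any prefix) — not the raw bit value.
%r5

@+0e  little-endian(67 85) = 0x8567
  op=0x8567>>11=0x10 ⇒ lsli (RI)
  rd: (w>>8)&0x7=0x5 → %r5
  imm: (w>>0)&0xff=0x67 → $103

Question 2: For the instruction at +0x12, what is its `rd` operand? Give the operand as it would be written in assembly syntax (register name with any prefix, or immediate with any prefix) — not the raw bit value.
+0x12: 00 91 ⇒ word 0x9100 (little)
  op=0x9100>>11=0x12 ⇒ cpl (R)
  [10:8] rd=1 = %r1

%r1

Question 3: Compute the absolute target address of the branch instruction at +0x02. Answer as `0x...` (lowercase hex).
0xd2be

off 0x02: read 00 40 as little → 0x4000
  top 5b → 0x8 → bl [J]
  imm: (w>>0)&0x7ff=0x0 → $0
  target = base 0xd2ba + off 0x02 + 2 + imm 0 = 0xd2be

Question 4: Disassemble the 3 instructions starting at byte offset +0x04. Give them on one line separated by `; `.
[04] 60 08 → 0x0860
  opcode bits[15:11]=0x1: move/RR
  rd@[10:8]=0x0 ⇒ %r0
  rs@[7:5]=0x3 ⇒ %r3
[06] c0 0d → 0x0dc0
  opcode bits[15:11]=0x1: move/RR
  rd@[10:8]=0x5 ⇒ %r5
  rs@[7:5]=0x6 ⇒ %r6
[08] 00 fe → 0xfe00
  opcode bits[15:11]=0x1f: inc/R
  rd@[10:8]=0x6 ⇒ %r6

move %r0, %r3; move %r5, %r6; inc %r6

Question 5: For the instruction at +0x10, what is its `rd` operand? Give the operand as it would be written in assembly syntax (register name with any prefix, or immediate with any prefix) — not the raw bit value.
%r0

@+10  little-endian(20 48) = 0x4820
  top 5b → 0x9 → cmp [RR]
  rd@[10:8]=0x0 ⇒ %r0
  rs@[7:5]=0x1 ⇒ %r1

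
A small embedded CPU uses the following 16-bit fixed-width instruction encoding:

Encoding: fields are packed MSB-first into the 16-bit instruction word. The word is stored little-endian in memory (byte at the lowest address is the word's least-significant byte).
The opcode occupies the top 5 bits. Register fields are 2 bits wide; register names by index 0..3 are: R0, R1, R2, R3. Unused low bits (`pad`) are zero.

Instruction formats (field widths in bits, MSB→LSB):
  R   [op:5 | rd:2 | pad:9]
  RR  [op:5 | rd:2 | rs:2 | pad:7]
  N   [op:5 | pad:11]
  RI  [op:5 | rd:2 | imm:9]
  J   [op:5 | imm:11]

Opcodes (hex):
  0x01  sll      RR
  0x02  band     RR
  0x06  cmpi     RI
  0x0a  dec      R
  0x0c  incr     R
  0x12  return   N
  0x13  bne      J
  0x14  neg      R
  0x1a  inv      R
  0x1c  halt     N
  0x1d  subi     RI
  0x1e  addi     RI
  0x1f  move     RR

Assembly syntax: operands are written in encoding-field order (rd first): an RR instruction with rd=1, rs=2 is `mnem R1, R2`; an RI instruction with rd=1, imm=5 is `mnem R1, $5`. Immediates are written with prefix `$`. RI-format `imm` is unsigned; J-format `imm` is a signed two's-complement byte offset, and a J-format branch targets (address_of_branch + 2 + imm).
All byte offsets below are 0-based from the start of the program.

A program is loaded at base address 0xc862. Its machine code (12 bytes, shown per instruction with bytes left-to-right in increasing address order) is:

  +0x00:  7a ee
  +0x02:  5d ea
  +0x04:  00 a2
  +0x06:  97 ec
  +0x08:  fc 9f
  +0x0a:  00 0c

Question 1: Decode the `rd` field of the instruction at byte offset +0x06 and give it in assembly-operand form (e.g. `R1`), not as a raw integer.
R2

[06] 97 ec → 0xec97
  top 5b → 0x1d → subi [RI]
  rd: (w>>9)&0x3=0x2 → R2
  imm: (w>>0)&0x1ff=0x97 → $151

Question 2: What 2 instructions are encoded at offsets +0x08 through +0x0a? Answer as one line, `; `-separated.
bne $-4; sll R2, R0

[08] fc 9f → 0x9ffc
  top 5b → 0x13 → bne [J]
  imm@[10:0]=0x7fc (s11→-4) ⇒ $-4
[0a] 00 0c → 0x0c00
  top 5b → 0x1 → sll [RR]
  rd@[10:9]=0x2 ⇒ R2
  rs@[8:7]=0x0 ⇒ R0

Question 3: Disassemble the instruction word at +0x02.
[02] 5d ea → 0xea5d
  op=0xea5d>>11=0x1d ⇒ subi (RI)
  rd@[10:9]=0x1 ⇒ R1
  imm@[8:0]=0x5d ⇒ $93

subi R1, $93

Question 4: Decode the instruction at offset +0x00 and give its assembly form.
[00] 7a ee → 0xee7a
  opcode bits[15:11]=0x1d: subi/RI
  rd@[10:9]=0x3 ⇒ R3
  imm@[8:0]=0x7a ⇒ $122

subi R3, $122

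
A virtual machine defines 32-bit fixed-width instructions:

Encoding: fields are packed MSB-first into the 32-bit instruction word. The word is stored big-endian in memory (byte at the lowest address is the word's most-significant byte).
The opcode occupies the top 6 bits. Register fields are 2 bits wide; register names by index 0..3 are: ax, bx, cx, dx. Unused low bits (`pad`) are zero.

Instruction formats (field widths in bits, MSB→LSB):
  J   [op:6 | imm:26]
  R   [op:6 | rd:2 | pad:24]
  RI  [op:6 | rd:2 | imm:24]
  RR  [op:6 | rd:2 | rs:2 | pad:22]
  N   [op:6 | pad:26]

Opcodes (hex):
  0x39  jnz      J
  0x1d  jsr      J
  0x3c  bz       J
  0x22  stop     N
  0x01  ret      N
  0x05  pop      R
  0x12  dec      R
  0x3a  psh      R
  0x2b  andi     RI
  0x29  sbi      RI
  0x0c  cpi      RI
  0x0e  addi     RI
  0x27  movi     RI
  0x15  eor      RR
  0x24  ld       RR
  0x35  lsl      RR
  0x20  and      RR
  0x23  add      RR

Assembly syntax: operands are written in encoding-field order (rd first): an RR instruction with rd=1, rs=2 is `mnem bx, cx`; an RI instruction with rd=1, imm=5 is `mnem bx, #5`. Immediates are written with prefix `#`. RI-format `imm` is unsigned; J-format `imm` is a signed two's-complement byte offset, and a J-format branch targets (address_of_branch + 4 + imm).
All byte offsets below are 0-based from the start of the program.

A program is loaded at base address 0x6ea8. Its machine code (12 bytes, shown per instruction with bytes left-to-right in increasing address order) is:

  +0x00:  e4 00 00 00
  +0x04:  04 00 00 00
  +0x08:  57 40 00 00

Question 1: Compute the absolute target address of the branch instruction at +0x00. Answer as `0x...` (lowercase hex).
@+00  big-endian(e4 00 00 00) = 0xe4000000
  op=0xe4000000>>26=0x39 ⇒ jnz (J)
  imm@[25:0]=0x0 ⇒ #0
  target = base 0x6ea8 + off 0x00 + 4 + imm 0 = 0x6eac

0x6eac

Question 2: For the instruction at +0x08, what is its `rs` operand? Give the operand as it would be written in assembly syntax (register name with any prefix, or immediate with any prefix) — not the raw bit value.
bx

off 0x08: read 57 40 00 00 as big → 0x57400000
  op=0x57400000>>26=0x15 ⇒ eor (RR)
  [25:24] rd=3 = dx
  [23:22] rs=1 = bx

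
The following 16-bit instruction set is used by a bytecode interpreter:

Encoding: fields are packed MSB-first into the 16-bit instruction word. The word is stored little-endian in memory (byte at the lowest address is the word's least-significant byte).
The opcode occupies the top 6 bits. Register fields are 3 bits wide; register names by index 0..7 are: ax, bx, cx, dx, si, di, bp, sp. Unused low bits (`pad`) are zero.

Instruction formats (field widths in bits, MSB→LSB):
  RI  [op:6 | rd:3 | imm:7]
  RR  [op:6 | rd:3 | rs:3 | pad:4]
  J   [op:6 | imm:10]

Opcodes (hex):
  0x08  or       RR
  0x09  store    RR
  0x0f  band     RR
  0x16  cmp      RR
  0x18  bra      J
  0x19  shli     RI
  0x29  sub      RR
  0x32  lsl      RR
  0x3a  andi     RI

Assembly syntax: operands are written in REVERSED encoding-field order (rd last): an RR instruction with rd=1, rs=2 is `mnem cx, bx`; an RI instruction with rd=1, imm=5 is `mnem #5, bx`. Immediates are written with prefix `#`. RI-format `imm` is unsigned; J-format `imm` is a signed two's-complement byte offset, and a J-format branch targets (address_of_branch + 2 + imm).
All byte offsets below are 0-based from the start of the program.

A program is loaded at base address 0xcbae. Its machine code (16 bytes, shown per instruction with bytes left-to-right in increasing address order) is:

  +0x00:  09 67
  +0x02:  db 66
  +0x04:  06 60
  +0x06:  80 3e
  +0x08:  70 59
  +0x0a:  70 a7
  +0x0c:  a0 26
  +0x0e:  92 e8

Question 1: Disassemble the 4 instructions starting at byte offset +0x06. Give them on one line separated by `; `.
@+06  little-endian(80 3e) = 0x3e80
  top 6b → 0xf → band [RR]
  rd@[9:7]=0x5 ⇒ di
  rs@[6:4]=0x0 ⇒ ax
@+08  little-endian(70 59) = 0x5970
  top 6b → 0x16 → cmp [RR]
  rd@[9:7]=0x2 ⇒ cx
  rs@[6:4]=0x7 ⇒ sp
@+0a  little-endian(70 a7) = 0xa770
  top 6b → 0x29 → sub [RR]
  rd@[9:7]=0x6 ⇒ bp
  rs@[6:4]=0x7 ⇒ sp
@+0c  little-endian(a0 26) = 0x26a0
  top 6b → 0x9 → store [RR]
  rd@[9:7]=0x5 ⇒ di
  rs@[6:4]=0x2 ⇒ cx

band ax, di; cmp sp, cx; sub sp, bp; store cx, di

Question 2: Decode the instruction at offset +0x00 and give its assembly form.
shli #9, bp

@+00  little-endian(09 67) = 0x6709
  top 6b → 0x19 → shli [RI]
  [9:7] rd=6 = bp
  [6:0] imm=9 = #9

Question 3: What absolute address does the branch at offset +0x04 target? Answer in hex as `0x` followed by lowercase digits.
0xcbba

[04] 06 60 → 0x6006
  top 6b → 0x18 → bra [J]
  [9:0] imm=6 = #6
  target = base 0xcbae + off 0x04 + 2 + imm 6 = 0xcbba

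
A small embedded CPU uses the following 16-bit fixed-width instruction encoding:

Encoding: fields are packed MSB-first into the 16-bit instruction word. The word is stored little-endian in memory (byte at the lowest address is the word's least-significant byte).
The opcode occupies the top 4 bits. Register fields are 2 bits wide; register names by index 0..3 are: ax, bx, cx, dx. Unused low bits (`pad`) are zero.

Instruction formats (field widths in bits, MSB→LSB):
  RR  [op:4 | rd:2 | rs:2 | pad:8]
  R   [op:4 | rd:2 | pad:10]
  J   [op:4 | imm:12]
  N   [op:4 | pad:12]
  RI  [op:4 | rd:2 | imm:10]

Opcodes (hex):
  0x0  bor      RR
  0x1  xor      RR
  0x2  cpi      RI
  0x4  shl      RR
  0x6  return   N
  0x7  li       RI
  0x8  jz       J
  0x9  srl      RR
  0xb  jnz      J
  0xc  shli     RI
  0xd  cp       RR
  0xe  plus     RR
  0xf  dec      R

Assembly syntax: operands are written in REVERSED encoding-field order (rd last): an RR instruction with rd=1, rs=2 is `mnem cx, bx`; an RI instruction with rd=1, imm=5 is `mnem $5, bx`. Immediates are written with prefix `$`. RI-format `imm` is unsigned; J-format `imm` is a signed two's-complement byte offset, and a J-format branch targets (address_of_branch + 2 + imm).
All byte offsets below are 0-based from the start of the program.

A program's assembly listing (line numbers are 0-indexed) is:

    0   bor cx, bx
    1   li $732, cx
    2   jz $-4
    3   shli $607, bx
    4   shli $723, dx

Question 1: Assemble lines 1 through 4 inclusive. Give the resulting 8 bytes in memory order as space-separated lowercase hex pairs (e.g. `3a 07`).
dc 7a fc 8f 5f c6 d3 ce

line 1 (li): pack op=0x7:4|rd=2:2|imm=732:10 = 0x7adc; little→ dc 7a
line 2 (jz): pack op=0x8:4|imm=-4:12 = 0x8ffc; little→ fc 8f
line 3 (shli): pack op=0xc:4|rd=1:2|imm=607:10 = 0xc65f; little→ 5f c6
line 4 (shli): pack op=0xc:4|rd=3:2|imm=723:10 = 0xced3; little→ d3 ce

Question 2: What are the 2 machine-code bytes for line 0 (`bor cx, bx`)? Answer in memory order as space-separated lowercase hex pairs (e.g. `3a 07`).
00 06

L0: bor op=0x0:4|rd=1:2|rs=2:2|pad=0:8 ⇒ 0x0600 ⇒ little 00 06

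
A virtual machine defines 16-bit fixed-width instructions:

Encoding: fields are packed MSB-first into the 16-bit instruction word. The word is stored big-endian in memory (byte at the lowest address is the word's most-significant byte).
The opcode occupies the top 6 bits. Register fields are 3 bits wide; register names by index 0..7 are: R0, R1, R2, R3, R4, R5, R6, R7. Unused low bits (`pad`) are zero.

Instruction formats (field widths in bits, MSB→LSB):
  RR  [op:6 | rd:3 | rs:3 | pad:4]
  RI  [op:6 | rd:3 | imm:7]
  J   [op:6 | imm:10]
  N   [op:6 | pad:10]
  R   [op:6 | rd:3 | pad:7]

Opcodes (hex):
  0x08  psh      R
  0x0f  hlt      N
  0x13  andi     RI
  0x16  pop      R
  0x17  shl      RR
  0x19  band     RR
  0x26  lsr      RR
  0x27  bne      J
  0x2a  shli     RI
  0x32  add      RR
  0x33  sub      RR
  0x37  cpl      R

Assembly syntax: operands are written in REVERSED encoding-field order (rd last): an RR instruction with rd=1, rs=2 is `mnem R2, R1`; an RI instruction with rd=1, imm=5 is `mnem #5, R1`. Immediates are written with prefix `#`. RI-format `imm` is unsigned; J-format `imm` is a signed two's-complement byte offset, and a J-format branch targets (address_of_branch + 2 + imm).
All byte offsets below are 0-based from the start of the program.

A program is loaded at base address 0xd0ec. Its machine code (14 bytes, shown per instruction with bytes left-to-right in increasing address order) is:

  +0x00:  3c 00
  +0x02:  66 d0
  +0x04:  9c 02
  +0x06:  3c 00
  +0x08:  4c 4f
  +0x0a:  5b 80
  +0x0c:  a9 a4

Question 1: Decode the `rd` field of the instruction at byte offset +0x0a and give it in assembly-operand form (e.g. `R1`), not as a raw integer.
R7

[0a] 5b 80 → 0x5b80
  top 6b → 0x16 → pop [R]
  rd: (w>>7)&0x7=0x7 → R7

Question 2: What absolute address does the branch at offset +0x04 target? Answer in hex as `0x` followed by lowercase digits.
0xd0f4

off 0x04: read 9c 02 as big → 0x9c02
  op=0x9c02>>10=0x27 ⇒ bne (J)
  [9:0] imm=2 = #2
  target = base 0xd0ec + off 0x04 + 2 + imm 2 = 0xd0f4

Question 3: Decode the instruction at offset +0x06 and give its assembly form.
hlt

+0x06: 3c 00 ⇒ word 0x3c00 (big)
  opcode bits[15:10]=0xf: hlt/N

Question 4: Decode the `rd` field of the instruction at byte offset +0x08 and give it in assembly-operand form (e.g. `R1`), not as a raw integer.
R0

+0x08: 4c 4f ⇒ word 0x4c4f (big)
  top 6b → 0x13 → andi [RI]
  [9:7] rd=0 = R0
  [6:0] imm=79 = #79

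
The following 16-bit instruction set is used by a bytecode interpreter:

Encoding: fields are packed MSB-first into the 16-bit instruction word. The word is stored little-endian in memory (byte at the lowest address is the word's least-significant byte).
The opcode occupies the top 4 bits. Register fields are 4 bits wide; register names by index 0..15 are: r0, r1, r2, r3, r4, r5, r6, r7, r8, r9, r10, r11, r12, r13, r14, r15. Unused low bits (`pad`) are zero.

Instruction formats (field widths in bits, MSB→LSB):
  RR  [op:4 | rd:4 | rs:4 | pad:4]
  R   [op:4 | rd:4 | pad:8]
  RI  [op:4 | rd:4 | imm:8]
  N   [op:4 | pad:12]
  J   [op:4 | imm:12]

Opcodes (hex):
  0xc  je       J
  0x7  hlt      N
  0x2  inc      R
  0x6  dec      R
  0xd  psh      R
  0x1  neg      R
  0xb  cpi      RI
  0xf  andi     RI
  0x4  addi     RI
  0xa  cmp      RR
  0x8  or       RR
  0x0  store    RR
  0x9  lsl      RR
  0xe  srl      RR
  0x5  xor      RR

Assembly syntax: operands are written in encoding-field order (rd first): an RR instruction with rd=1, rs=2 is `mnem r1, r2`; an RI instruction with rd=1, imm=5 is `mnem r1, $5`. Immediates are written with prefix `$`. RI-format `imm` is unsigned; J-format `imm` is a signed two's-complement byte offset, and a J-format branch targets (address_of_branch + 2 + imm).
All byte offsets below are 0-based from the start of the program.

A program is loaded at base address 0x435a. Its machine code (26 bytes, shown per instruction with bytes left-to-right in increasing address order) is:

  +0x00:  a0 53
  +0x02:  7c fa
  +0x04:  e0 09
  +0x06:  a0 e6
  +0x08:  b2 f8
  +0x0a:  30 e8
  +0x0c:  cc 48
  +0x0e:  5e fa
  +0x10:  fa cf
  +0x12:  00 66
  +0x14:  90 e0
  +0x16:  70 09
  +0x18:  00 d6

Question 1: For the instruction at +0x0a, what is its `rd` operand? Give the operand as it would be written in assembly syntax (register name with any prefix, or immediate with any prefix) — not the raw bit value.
r8

@+0a  little-endian(30 e8) = 0xe830
  top 4b → 0xe → srl [RR]
  rd: (w>>8)&0xf=0x8 → r8
  rs: (w>>4)&0xf=0x3 → r3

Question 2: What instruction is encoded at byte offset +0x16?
@+16  little-endian(70 09) = 0x0970
  op=0x0970>>12=0x0 ⇒ store (RR)
  rd: (w>>8)&0xf=0x9 → r9
  rs: (w>>4)&0xf=0x7 → r7

store r9, r7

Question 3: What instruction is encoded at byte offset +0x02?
[02] 7c fa → 0xfa7c
  top 4b → 0xf → andi [RI]
  [11:8] rd=10 = r10
  [7:0] imm=124 = $124

andi r10, $124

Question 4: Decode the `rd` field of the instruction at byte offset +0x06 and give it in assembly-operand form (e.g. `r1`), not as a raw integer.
@+06  little-endian(a0 e6) = 0xe6a0
  top 4b → 0xe → srl [RR]
  rd: (w>>8)&0xf=0x6 → r6
  rs: (w>>4)&0xf=0xa → r10

r6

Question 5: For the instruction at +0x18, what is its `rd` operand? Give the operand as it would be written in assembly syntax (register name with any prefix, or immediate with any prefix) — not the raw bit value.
r6

+0x18: 00 d6 ⇒ word 0xd600 (little)
  top 4b → 0xd → psh [R]
  rd: (w>>8)&0xf=0x6 → r6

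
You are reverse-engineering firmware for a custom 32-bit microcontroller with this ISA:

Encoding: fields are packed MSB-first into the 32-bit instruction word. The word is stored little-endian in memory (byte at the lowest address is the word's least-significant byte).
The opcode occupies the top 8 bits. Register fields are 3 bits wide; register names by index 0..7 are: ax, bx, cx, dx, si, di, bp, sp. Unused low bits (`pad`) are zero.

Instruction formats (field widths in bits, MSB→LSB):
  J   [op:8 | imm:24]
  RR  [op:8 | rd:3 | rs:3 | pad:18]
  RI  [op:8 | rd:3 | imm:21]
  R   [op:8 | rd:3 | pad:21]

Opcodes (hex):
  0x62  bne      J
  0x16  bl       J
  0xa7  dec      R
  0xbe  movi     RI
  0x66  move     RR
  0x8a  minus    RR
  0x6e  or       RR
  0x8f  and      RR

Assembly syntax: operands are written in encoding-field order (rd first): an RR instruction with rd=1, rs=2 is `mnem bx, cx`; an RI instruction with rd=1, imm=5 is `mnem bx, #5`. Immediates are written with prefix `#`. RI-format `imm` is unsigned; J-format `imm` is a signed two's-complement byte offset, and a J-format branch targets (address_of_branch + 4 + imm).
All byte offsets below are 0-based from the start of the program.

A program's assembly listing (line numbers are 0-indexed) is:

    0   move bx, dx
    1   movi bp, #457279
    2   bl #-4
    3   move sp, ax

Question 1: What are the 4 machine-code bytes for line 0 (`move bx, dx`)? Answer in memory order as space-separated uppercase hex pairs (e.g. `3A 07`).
L0: move op=0x66:8|rd=1:3|rs=3:3|pad=0:18 ⇒ 0x662c0000 ⇒ little 00 00 2c 66

00 00 2C 66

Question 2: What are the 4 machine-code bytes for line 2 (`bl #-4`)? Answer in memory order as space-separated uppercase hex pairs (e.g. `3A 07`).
FC FF FF 16

2. bl fields op=0x16:8|imm=-4:24 → word 16fffffch → fc ff ff 16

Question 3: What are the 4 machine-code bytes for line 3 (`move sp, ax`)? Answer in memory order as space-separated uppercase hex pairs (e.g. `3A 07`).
00 00 E0 66

L3: move op=0x66:8|rd=7:3|rs=0:3|pad=0:18 ⇒ 0x66e00000 ⇒ little 00 00 e0 66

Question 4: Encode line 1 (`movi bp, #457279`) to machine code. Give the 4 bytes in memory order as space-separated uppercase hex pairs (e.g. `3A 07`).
3F FA C6 BE

L1: movi op=0xbe:8|rd=6:3|imm=457279:21 ⇒ 0xbec6fa3f ⇒ little 3f fa c6 be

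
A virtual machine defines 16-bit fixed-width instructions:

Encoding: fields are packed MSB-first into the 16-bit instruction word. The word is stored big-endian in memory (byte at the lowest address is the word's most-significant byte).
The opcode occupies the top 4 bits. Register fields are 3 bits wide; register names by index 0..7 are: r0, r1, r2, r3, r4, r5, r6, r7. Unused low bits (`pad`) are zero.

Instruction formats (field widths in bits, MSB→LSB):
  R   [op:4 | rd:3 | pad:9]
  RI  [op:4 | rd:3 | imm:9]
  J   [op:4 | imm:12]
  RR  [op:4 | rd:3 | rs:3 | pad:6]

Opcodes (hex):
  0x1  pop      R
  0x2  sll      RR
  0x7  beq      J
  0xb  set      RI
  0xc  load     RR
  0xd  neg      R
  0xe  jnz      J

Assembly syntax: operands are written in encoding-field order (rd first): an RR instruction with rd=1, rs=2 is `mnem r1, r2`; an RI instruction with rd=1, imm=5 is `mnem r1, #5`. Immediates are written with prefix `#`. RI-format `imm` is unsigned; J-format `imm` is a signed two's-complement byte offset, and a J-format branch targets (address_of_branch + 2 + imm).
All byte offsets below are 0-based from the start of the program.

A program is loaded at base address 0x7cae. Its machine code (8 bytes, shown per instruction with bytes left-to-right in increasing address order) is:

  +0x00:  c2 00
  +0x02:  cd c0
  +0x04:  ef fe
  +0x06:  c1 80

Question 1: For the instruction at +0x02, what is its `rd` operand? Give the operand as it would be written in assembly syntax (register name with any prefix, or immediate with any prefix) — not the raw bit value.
@+02  big-endian(cd c0) = 0xcdc0
  op=0xcdc0>>12=0xc ⇒ load (RR)
  rd@[11:9]=0x6 ⇒ r6
  rs@[8:6]=0x7 ⇒ r7

r6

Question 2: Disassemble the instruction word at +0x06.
load r0, r6

off 0x06: read c1 80 as big → 0xc180
  top 4b → 0xc → load [RR]
  [11:9] rd=0 = r0
  [8:6] rs=6 = r6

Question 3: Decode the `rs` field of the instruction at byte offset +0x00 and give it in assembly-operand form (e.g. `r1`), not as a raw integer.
+0x00: c2 00 ⇒ word 0xc200 (big)
  top 4b → 0xc → load [RR]
  [11:9] rd=1 = r1
  [8:6] rs=0 = r0

r0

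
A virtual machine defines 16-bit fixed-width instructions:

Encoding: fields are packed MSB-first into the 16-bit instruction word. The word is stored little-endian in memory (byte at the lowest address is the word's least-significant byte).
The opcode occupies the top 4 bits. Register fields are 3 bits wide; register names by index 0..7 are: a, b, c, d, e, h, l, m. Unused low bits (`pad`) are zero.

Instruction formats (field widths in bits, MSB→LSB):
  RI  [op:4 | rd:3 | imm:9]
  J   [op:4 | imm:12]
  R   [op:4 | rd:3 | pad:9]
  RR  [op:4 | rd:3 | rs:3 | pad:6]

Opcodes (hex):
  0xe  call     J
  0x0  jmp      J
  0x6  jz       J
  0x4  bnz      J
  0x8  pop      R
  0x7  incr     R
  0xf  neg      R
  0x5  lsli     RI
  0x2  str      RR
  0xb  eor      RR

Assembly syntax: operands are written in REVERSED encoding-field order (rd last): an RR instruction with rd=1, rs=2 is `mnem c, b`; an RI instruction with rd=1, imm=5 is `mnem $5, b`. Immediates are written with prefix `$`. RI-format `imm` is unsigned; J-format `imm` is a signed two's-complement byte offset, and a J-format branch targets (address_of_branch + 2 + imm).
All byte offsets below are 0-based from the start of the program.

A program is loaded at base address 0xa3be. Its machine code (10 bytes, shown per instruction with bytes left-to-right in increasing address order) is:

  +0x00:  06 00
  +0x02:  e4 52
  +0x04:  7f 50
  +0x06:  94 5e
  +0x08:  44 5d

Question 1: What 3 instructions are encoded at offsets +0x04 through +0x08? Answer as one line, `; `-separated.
lsli $127, a; lsli $148, m; lsli $324, l

off 0x04: read 7f 50 as little → 0x507f
  opcode bits[15:12]=0x5: lsli/RI
  rd@[11:9]=0x0 ⇒ a
  imm@[8:0]=0x7f ⇒ $127
off 0x06: read 94 5e as little → 0x5e94
  opcode bits[15:12]=0x5: lsli/RI
  rd@[11:9]=0x7 ⇒ m
  imm@[8:0]=0x94 ⇒ $148
off 0x08: read 44 5d as little → 0x5d44
  opcode bits[15:12]=0x5: lsli/RI
  rd@[11:9]=0x6 ⇒ l
  imm@[8:0]=0x144 ⇒ $324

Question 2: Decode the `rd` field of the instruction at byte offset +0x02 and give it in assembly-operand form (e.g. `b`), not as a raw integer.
+0x02: e4 52 ⇒ word 0x52e4 (little)
  top 4b → 0x5 → lsli [RI]
  rd: (w>>9)&0x7=0x1 → b
  imm: (w>>0)&0x1ff=0xe4 → $228

b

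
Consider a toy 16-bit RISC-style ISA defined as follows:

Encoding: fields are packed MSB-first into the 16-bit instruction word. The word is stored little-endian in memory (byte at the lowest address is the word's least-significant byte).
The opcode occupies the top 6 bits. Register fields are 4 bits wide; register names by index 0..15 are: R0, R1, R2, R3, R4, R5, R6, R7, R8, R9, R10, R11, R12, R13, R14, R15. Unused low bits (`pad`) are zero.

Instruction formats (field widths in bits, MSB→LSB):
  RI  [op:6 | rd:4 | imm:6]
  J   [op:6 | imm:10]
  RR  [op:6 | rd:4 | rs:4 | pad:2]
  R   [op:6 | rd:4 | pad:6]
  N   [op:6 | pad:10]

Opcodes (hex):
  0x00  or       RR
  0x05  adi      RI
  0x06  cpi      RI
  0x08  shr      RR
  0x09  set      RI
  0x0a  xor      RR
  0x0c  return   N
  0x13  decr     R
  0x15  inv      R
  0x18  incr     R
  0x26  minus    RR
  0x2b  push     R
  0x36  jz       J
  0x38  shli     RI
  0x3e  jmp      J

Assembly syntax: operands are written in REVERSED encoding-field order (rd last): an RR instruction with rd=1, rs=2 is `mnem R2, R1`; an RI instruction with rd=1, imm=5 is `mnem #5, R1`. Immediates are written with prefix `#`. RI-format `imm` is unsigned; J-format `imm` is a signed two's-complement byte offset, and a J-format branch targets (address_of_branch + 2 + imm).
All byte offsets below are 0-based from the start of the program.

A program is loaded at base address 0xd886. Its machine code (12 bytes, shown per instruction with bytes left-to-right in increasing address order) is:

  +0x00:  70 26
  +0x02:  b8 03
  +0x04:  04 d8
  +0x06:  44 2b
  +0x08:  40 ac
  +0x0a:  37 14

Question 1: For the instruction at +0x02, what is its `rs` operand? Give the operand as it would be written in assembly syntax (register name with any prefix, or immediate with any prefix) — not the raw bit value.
@+02  little-endian(b8 03) = 0x03b8
  op=0x03b8>>10=0x0 ⇒ or (RR)
  rd@[9:6]=0xe ⇒ R14
  rs@[5:2]=0xe ⇒ R14

R14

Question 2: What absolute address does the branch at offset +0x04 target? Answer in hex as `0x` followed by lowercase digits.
[04] 04 d8 → 0xd804
  top 6b → 0x36 → jz [J]
  imm: (w>>0)&0x3ff=0x4 → #4
  target = base 0xd886 + off 0x04 + 2 + imm 4 = 0xd890

0xd890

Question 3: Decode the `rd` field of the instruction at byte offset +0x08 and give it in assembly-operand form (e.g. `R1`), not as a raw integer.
R1

@+08  little-endian(40 ac) = 0xac40
  top 6b → 0x2b → push [R]
  rd@[9:6]=0x1 ⇒ R1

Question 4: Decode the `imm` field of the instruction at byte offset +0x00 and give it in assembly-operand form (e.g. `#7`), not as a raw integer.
[00] 70 26 → 0x2670
  top 6b → 0x9 → set [RI]
  rd: (w>>6)&0xf=0x9 → R9
  imm: (w>>0)&0x3f=0x30 → #48

#48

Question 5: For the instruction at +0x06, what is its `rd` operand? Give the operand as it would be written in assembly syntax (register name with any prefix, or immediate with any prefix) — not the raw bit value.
@+06  little-endian(44 2b) = 0x2b44
  opcode bits[15:10]=0xa: xor/RR
  [9:6] rd=13 = R13
  [5:2] rs=1 = R1

R13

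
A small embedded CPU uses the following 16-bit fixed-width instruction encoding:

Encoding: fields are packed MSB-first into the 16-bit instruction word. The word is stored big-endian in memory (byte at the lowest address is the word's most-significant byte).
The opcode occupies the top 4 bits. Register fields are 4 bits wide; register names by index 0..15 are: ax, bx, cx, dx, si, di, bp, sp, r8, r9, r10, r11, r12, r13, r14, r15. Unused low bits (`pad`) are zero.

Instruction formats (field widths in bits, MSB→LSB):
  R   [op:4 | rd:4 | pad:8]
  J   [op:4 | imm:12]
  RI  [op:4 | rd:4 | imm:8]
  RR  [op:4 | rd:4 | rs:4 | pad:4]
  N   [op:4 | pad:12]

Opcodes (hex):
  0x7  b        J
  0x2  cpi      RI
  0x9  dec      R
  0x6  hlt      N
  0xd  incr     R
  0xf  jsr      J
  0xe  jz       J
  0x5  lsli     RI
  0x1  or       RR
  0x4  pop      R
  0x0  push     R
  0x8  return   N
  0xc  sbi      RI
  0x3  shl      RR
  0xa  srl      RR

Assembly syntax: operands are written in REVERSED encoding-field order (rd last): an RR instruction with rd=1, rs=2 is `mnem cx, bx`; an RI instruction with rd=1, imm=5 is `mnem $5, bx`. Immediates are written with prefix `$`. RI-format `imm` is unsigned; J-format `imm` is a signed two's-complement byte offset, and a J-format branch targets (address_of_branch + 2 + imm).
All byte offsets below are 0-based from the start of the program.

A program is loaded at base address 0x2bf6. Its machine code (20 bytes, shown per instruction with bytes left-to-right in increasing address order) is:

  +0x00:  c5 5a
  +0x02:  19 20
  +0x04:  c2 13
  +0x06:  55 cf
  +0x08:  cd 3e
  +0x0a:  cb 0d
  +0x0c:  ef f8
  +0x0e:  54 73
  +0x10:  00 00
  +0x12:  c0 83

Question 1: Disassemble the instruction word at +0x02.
or cx, r9

off 0x02: read 19 20 as big → 0x1920
  op=0x1920>>12=0x1 ⇒ or (RR)
  rd: (w>>8)&0xf=0x9 → r9
  rs: (w>>4)&0xf=0x2 → cx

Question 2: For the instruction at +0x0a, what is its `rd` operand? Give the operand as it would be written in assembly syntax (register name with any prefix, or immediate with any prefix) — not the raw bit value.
r11

@+0a  big-endian(cb 0d) = 0xcb0d
  top 4b → 0xc → sbi [RI]
  [11:8] rd=11 = r11
  [7:0] imm=13 = $13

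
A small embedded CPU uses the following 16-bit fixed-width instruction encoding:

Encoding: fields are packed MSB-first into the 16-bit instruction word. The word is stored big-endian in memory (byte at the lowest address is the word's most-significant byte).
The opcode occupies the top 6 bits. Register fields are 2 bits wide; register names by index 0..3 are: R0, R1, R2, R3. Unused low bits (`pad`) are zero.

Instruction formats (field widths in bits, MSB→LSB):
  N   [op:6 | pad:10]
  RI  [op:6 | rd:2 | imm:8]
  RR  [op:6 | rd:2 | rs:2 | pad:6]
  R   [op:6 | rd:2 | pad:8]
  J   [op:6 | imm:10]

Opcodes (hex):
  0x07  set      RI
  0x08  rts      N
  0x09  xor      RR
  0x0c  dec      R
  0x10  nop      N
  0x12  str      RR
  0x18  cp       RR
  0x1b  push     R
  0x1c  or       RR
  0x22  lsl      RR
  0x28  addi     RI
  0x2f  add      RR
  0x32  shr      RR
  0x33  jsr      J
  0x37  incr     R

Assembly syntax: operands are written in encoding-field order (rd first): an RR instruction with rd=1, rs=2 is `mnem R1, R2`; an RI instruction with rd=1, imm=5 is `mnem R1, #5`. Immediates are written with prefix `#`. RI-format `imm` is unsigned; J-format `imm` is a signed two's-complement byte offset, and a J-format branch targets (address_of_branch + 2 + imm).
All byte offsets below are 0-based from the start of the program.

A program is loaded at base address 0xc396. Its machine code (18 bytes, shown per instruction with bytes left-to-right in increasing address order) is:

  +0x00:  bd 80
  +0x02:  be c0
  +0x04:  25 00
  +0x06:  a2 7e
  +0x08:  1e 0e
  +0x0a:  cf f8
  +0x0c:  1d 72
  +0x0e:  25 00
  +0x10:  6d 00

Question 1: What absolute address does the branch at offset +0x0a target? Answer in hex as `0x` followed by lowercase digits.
0xc39a

+0x0a: cf f8 ⇒ word 0xcff8 (big)
  op=0xcff8>>10=0x33 ⇒ jsr (J)
  [9:0] imm=1016 (s10→-8) = #-8
  target = base 0xc396 + off 0x0a + 2 + imm -8 = 0xc39a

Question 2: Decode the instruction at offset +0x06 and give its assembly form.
addi R2, #126

@+06  big-endian(a2 7e) = 0xa27e
  opcode bits[15:10]=0x28: addi/RI
  rd@[9:8]=0x2 ⇒ R2
  imm@[7:0]=0x7e ⇒ #126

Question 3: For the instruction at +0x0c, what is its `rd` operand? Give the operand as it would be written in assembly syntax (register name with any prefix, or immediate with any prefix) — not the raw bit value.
R1

@+0c  big-endian(1d 72) = 0x1d72
  op=0x1d72>>10=0x7 ⇒ set (RI)
  rd@[9:8]=0x1 ⇒ R1
  imm@[7:0]=0x72 ⇒ #114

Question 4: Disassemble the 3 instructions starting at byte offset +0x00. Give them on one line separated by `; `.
@+00  big-endian(bd 80) = 0xbd80
  top 6b → 0x2f → add [RR]
  [9:8] rd=1 = R1
  [7:6] rs=2 = R2
@+02  big-endian(be c0) = 0xbec0
  top 6b → 0x2f → add [RR]
  [9:8] rd=2 = R2
  [7:6] rs=3 = R3
@+04  big-endian(25 00) = 0x2500
  top 6b → 0x9 → xor [RR]
  [9:8] rd=1 = R1
  [7:6] rs=0 = R0

add R1, R2; add R2, R3; xor R1, R0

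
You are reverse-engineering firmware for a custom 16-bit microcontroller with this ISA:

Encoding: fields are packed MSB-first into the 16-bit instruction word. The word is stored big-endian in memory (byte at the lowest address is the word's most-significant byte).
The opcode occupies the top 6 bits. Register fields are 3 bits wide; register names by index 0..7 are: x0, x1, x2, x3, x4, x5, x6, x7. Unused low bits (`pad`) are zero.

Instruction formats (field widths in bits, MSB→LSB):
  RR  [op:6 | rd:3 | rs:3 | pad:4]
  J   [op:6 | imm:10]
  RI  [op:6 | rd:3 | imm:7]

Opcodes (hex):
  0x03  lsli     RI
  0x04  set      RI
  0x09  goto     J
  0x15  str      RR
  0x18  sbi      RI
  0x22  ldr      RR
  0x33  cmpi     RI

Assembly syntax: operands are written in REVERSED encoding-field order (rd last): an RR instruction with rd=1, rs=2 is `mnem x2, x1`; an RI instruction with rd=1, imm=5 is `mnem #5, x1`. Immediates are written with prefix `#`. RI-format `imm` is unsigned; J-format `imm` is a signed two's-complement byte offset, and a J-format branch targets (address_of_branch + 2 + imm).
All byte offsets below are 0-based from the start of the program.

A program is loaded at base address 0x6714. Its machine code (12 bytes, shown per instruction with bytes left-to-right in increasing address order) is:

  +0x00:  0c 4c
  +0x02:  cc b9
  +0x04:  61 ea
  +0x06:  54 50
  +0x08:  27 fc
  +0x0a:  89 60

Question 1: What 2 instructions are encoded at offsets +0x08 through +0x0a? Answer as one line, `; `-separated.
goto #-4; ldr x6, x2

[08] 27 fc → 0x27fc
  op=0x27fc>>10=0x9 ⇒ goto (J)
  imm@[9:0]=0x3fc (s10→-4) ⇒ #-4
[0a] 89 60 → 0x8960
  op=0x8960>>10=0x22 ⇒ ldr (RR)
  rd@[9:7]=0x2 ⇒ x2
  rs@[6:4]=0x6 ⇒ x6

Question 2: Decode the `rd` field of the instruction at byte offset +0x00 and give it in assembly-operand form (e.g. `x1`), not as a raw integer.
+0x00: 0c 4c ⇒ word 0x0c4c (big)
  opcode bits[15:10]=0x3: lsli/RI
  rd: (w>>7)&0x7=0x0 → x0
  imm: (w>>0)&0x7f=0x4c → #76

x0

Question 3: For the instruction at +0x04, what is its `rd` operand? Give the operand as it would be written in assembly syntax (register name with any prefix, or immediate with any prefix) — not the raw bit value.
x3

+0x04: 61 ea ⇒ word 0x61ea (big)
  op=0x61ea>>10=0x18 ⇒ sbi (RI)
  [9:7] rd=3 = x3
  [6:0] imm=106 = #106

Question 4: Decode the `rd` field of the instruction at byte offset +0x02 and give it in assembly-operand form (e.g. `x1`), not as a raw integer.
x1

[02] cc b9 → 0xccb9
  top 6b → 0x33 → cmpi [RI]
  rd: (w>>7)&0x7=0x1 → x1
  imm: (w>>0)&0x7f=0x39 → #57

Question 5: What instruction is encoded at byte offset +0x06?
[06] 54 50 → 0x5450
  top 6b → 0x15 → str [RR]
  [9:7] rd=0 = x0
  [6:4] rs=5 = x5

str x5, x0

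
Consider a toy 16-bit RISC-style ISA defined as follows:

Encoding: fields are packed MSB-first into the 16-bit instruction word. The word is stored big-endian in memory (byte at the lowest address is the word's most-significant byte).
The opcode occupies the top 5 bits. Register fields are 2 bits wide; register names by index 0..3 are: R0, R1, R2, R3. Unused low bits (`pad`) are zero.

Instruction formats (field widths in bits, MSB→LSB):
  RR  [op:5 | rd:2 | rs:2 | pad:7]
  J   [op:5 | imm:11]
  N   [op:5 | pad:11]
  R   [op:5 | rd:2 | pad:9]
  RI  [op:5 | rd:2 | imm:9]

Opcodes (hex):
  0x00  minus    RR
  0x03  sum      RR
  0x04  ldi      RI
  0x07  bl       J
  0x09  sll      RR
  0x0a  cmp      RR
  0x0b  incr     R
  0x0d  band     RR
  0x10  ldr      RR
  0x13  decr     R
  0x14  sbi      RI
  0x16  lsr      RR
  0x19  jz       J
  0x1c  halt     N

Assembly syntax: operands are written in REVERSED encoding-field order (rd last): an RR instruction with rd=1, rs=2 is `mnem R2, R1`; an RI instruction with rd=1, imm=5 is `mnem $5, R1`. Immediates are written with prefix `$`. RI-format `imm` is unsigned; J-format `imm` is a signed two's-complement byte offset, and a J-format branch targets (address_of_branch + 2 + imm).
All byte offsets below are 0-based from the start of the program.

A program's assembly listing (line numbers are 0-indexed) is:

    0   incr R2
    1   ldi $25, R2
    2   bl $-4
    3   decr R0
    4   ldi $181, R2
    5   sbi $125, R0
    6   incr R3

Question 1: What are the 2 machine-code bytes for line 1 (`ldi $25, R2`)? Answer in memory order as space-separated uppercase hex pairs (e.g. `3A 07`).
24 19

1. ldi fields op=0x4:5|rd=2:2|imm=25:9 → word 2419h → 24 19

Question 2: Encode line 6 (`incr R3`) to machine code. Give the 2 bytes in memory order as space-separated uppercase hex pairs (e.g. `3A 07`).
5E 00

L6: incr op=0xb:5|rd=3:2|pad=0:9 ⇒ 0x5e00 ⇒ big 5e 00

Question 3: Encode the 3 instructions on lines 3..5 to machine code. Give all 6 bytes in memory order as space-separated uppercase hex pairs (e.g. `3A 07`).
3. decr fields op=0x13:5|rd=0:2|pad=0:9 → word 9800h → 98 00
4. ldi fields op=0x4:5|rd=2:2|imm=181:9 → word 24b5h → 24 b5
5. sbi fields op=0x14:5|rd=0:2|imm=125:9 → word a07dh → a0 7d

98 00 24 B5 A0 7D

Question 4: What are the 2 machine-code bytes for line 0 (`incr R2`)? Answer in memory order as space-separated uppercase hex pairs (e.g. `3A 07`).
0. incr fields op=0xb:5|rd=2:2|pad=0:9 → word 5c00h → 5c 00

5C 00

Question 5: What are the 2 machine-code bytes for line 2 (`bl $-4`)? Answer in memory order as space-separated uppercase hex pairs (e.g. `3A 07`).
3F FC

L2: bl op=0x7:5|imm=-4:11 ⇒ 0x3ffc ⇒ big 3f fc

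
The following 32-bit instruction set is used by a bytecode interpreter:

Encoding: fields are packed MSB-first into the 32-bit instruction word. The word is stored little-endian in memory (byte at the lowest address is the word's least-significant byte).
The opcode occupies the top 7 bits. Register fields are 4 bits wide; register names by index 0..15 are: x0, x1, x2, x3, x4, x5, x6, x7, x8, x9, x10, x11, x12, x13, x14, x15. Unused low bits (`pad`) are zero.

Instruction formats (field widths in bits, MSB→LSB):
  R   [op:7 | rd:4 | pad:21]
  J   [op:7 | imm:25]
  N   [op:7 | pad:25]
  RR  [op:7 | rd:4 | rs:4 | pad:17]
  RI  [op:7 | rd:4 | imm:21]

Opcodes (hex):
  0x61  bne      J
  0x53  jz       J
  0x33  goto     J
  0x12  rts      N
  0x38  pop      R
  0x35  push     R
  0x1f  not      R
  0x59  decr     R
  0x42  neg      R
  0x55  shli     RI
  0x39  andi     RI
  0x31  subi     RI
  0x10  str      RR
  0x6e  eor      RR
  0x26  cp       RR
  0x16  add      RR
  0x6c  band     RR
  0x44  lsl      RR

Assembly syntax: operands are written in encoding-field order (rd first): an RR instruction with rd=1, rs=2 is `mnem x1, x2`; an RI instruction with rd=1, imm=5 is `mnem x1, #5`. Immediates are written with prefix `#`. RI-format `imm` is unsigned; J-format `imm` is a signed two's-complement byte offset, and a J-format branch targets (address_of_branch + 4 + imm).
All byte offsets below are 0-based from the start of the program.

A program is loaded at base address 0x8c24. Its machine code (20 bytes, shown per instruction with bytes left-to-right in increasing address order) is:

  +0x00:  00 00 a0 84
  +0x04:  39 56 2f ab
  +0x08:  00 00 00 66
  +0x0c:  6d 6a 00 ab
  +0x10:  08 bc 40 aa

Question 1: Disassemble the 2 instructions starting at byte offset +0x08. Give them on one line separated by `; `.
goto #0; shli x8, #27245

+0x08: 00 00 00 66 ⇒ word 0x66000000 (little)
  top 7b → 0x33 → goto [J]
  [24:0] imm=0 = #0
+0x0c: 6d 6a 00 ab ⇒ word 0xab006a6d (little)
  top 7b → 0x55 → shli [RI]
  [24:21] rd=8 = x8
  [20:0] imm=27245 = #27245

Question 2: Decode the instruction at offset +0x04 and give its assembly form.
shli x9, #1005113

@+04  little-endian(39 56 2f ab) = 0xab2f5639
  top 7b → 0x55 → shli [RI]
  rd@[24:21]=0x9 ⇒ x9
  imm@[20:0]=0xf5639 ⇒ #1005113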